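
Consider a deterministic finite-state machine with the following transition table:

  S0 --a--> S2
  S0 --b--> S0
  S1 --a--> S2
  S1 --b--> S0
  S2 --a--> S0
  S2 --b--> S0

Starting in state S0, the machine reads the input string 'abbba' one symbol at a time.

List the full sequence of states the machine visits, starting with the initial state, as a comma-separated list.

Start: S0
  read 'a': S0 --a--> S2
  read 'b': S2 --b--> S0
  read 'b': S0 --b--> S0
  read 'b': S0 --b--> S0
  read 'a': S0 --a--> S2

Answer: S0, S2, S0, S0, S0, S2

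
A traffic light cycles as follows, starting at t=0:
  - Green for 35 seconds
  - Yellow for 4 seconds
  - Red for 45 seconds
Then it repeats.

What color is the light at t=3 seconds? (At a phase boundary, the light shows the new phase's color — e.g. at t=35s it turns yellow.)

Cycle length = 35 + 4 + 45 = 84s
t = 3, phase_t = 3 mod 84 = 3
3 < 35 (green end) → GREEN

Answer: green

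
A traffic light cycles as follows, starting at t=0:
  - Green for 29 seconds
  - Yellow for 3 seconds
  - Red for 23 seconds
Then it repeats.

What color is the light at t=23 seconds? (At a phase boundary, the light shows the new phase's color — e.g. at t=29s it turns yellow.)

Answer: green

Derivation:
Cycle length = 29 + 3 + 23 = 55s
t = 23, phase_t = 23 mod 55 = 23
23 < 29 (green end) → GREEN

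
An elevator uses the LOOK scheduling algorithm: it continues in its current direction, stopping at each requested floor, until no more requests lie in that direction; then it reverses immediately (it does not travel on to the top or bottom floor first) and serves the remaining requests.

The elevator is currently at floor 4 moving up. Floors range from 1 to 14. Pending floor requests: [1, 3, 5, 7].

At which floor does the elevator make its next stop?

Answer: 5

Derivation:
Current floor: 4, direction: up
Requests above: [5, 7]
Requests below: [1, 3]
Moving up and requests lie above → nearest above is min([5, 7]) = 5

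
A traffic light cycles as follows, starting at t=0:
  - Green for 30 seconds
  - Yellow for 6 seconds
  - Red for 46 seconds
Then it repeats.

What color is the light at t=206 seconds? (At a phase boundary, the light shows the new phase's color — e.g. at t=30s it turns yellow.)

Answer: red

Derivation:
Cycle length = 30 + 6 + 46 = 82s
t = 206, phase_t = 206 mod 82 = 42
42 >= 36 → RED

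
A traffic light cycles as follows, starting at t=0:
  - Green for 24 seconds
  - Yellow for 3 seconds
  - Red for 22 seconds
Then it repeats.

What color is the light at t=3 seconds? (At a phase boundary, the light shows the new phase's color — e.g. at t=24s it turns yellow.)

Cycle length = 24 + 3 + 22 = 49s
t = 3, phase_t = 3 mod 49 = 3
3 < 24 (green end) → GREEN

Answer: green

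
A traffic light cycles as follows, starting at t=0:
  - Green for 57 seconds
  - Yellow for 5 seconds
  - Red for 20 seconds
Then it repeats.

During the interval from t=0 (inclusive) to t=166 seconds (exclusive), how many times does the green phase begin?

Answer: 3

Derivation:
Cycle = 57+5+20 = 82s
green phase starts at t = k*82 + 0 for k=0,1,2,...
Need k*82+0 < 166 → k < 2.024
k ∈ {0, ..., 2} → 3 starts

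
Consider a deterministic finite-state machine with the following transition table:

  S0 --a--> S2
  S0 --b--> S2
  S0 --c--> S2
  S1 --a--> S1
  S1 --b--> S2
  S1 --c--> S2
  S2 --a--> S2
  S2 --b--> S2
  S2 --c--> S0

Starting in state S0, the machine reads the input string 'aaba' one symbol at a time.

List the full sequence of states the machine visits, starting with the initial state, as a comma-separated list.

Answer: S0, S2, S2, S2, S2

Derivation:
Start: S0
  read 'a': S0 --a--> S2
  read 'a': S2 --a--> S2
  read 'b': S2 --b--> S2
  read 'a': S2 --a--> S2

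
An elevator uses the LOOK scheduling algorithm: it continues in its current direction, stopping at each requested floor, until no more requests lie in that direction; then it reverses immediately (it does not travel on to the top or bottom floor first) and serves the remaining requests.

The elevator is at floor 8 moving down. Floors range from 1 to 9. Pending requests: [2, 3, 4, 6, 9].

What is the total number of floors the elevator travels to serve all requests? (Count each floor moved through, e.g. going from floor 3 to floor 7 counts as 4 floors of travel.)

Answer: 13

Derivation:
Start at floor 8 moving down, LOOK stop order: [6, 4, 3, 2, 9]
  8 → 6: |6-8| = 2, total = 2
  6 → 4: |4-6| = 2, total = 4
  4 → 3: |3-4| = 1, total = 5
  3 → 2: |2-3| = 1, total = 6
  2 → 9: |9-2| = 7, total = 13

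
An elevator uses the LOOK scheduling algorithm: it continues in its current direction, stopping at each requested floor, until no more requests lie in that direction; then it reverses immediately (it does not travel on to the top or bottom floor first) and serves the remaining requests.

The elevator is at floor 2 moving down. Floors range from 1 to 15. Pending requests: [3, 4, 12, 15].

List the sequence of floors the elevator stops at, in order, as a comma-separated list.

Answer: 3, 4, 12, 15

Derivation:
Current: 2, moving DOWN
Serve below first (descending): []
Then reverse, serve above (ascending): [3, 4, 12, 15]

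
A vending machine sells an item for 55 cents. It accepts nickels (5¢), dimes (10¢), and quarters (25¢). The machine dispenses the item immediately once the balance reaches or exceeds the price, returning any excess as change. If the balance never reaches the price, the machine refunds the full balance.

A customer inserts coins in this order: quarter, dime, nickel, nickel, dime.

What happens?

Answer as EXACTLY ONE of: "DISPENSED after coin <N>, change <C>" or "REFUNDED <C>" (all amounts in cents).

Price: 55¢
Coin 1 (quarter, 25¢): balance = 25¢
Coin 2 (dime, 10¢): balance = 35¢
Coin 3 (nickel, 5¢): balance = 40¢
Coin 4 (nickel, 5¢): balance = 45¢
Coin 5 (dime, 10¢): balance = 55¢
  → balance >= price → DISPENSE, change = 55 - 55 = 0¢

Answer: DISPENSED after coin 5, change 0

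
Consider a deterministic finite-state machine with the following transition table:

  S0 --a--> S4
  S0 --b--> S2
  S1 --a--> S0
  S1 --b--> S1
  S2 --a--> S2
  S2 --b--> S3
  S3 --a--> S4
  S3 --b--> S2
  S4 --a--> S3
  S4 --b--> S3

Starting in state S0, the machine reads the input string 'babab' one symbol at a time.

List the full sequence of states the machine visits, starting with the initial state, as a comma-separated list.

Answer: S0, S2, S2, S3, S4, S3

Derivation:
Start: S0
  read 'b': S0 --b--> S2
  read 'a': S2 --a--> S2
  read 'b': S2 --b--> S3
  read 'a': S3 --a--> S4
  read 'b': S4 --b--> S3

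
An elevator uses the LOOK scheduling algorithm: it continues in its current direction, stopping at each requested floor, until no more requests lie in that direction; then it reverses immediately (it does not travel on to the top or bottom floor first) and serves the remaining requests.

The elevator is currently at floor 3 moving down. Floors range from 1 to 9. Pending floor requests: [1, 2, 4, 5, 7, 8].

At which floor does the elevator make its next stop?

Current floor: 3, direction: down
Requests above: [4, 5, 7, 8]
Requests below: [1, 2]
Moving down and requests lie below → nearest below is max([1, 2]) = 2

Answer: 2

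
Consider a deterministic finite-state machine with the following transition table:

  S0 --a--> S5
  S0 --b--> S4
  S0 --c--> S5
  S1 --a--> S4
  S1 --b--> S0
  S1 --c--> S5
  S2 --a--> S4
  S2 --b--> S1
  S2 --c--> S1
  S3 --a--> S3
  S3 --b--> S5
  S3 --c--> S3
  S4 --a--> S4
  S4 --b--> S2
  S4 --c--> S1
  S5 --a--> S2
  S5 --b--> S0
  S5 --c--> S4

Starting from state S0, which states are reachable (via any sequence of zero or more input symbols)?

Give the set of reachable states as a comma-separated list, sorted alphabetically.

BFS from S0:
  visit S0: S0--a-->S5 (new), S0--b-->S4 (new), S0--c-->S5 (seen)
  visit S5: S5--a-->S2 (new), S5--b-->S0 (seen), S5--c-->S4 (seen)
  visit S4: S4--a-->S4 (seen), S4--b-->S2 (seen), S4--c-->S1 (new)
  visit S2: S2--a-->S4 (seen), S2--b-->S1 (seen), S2--c-->S1 (seen)
  visit S1: S1--a-->S4 (seen), S1--b-->S0 (seen), S1--c-->S5 (seen)

Answer: S0, S1, S2, S4, S5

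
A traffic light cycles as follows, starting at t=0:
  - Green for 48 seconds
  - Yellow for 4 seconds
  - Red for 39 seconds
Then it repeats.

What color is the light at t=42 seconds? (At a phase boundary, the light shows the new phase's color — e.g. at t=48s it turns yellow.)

Cycle length = 48 + 4 + 39 = 91s
t = 42, phase_t = 42 mod 91 = 42
42 < 48 (green end) → GREEN

Answer: green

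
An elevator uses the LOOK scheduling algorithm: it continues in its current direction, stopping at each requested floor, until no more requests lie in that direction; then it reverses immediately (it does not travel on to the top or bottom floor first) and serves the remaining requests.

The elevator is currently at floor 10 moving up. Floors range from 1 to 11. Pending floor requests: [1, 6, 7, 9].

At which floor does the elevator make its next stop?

Current floor: 10, direction: up
Requests above: []
Requests below: [1, 6, 7, 9]
Moving up but no requests above → reverse; nearest below is max([1, 6, 7, 9]) = 9

Answer: 9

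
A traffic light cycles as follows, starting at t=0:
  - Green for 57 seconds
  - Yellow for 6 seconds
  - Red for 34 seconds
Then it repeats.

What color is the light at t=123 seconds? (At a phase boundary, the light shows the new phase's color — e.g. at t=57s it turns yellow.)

Cycle length = 57 + 6 + 34 = 97s
t = 123, phase_t = 123 mod 97 = 26
26 < 57 (green end) → GREEN

Answer: green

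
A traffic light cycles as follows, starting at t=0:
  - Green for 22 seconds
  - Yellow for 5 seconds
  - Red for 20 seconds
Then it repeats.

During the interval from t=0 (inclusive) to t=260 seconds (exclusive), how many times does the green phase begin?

Answer: 6

Derivation:
Cycle = 22+5+20 = 47s
green phase starts at t = k*47 + 0 for k=0,1,2,...
Need k*47+0 < 260 → k < 5.532
k ∈ {0, ..., 5} → 6 starts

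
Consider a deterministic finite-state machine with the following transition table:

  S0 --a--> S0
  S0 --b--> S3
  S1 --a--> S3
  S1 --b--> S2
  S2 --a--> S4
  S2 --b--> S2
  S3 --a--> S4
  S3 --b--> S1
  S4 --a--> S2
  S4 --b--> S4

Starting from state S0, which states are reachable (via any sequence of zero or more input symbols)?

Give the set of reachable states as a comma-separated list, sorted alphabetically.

Answer: S0, S1, S2, S3, S4

Derivation:
BFS from S0:
  visit S0: S0--a-->S0 (seen), S0--b-->S3 (new)
  visit S3: S3--a-->S4 (new), S3--b-->S1 (new)
  visit S4: S4--a-->S2 (new), S4--b-->S4 (seen)
  visit S1: S1--a-->S3 (seen), S1--b-->S2 (seen)
  visit S2: S2--a-->S4 (seen), S2--b-->S2 (seen)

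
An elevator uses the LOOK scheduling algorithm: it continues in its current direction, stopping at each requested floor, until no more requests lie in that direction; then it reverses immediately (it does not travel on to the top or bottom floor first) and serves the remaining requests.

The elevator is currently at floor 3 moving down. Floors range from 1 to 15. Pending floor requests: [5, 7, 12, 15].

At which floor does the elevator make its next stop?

Answer: 5

Derivation:
Current floor: 3, direction: down
Requests above: [5, 7, 12, 15]
Requests below: []
Moving down but no requests below → reverse; nearest above is min([5, 7, 12, 15]) = 5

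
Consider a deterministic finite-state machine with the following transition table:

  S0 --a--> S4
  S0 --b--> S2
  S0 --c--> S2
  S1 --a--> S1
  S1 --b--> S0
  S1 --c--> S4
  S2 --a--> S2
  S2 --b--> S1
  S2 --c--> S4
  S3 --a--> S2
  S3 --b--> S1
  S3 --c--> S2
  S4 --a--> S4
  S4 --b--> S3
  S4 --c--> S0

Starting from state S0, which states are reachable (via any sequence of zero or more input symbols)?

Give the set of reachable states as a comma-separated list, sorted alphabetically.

Answer: S0, S1, S2, S3, S4

Derivation:
BFS from S0:
  visit S0: S0--a-->S4 (new), S0--b-->S2 (new), S0--c-->S2 (seen)
  visit S4: S4--a-->S4 (seen), S4--b-->S3 (new), S4--c-->S0 (seen)
  visit S2: S2--a-->S2 (seen), S2--b-->S1 (new), S2--c-->S4 (seen)
  visit S3: S3--a-->S2 (seen), S3--b-->S1 (seen), S3--c-->S2 (seen)
  visit S1: S1--a-->S1 (seen), S1--b-->S0 (seen), S1--c-->S4 (seen)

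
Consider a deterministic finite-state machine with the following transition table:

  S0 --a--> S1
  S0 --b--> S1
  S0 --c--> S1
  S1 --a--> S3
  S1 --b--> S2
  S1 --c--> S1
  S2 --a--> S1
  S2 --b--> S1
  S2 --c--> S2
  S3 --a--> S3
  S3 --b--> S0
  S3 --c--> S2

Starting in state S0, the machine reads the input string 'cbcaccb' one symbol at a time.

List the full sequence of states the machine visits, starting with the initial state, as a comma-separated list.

Start: S0
  read 'c': S0 --c--> S1
  read 'b': S1 --b--> S2
  read 'c': S2 --c--> S2
  read 'a': S2 --a--> S1
  read 'c': S1 --c--> S1
  read 'c': S1 --c--> S1
  read 'b': S1 --b--> S2

Answer: S0, S1, S2, S2, S1, S1, S1, S2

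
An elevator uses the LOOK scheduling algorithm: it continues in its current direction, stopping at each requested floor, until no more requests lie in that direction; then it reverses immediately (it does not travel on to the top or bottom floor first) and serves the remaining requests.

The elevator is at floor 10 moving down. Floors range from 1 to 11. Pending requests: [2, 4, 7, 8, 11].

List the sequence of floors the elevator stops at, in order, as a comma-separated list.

Answer: 8, 7, 4, 2, 11

Derivation:
Current: 10, moving DOWN
Serve below first (descending): [8, 7, 4, 2]
Then reverse, serve above (ascending): [11]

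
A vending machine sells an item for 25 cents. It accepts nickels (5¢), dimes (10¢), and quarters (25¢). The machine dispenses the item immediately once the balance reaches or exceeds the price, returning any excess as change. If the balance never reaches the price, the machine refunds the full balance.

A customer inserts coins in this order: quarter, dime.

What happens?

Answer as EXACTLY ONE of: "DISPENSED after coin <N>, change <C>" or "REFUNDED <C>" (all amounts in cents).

Price: 25¢
Coin 1 (quarter, 25¢): balance = 25¢
  → balance >= price → DISPENSE, change = 25 - 25 = 0¢

Answer: DISPENSED after coin 1, change 0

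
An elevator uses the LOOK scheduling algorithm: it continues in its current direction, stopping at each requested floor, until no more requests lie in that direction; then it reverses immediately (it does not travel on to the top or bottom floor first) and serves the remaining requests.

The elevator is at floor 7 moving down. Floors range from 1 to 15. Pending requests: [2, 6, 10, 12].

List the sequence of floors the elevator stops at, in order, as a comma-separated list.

Current: 7, moving DOWN
Serve below first (descending): [6, 2]
Then reverse, serve above (ascending): [10, 12]

Answer: 6, 2, 10, 12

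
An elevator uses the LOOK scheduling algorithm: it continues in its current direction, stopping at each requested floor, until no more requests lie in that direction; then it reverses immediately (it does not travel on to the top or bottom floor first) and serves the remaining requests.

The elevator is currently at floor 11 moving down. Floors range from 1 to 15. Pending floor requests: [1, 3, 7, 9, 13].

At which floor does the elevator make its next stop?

Answer: 9

Derivation:
Current floor: 11, direction: down
Requests above: [13]
Requests below: [1, 3, 7, 9]
Moving down and requests lie below → nearest below is max([1, 3, 7, 9]) = 9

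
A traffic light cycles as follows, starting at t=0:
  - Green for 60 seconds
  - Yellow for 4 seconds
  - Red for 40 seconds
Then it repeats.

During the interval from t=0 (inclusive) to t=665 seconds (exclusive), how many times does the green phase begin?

Answer: 7

Derivation:
Cycle = 60+4+40 = 104s
green phase starts at t = k*104 + 0 for k=0,1,2,...
Need k*104+0 < 665 → k < 6.394
k ∈ {0, ..., 6} → 7 starts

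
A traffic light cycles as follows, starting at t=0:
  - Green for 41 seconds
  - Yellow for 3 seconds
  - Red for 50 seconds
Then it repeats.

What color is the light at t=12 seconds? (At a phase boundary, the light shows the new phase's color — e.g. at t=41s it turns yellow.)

Answer: green

Derivation:
Cycle length = 41 + 3 + 50 = 94s
t = 12, phase_t = 12 mod 94 = 12
12 < 41 (green end) → GREEN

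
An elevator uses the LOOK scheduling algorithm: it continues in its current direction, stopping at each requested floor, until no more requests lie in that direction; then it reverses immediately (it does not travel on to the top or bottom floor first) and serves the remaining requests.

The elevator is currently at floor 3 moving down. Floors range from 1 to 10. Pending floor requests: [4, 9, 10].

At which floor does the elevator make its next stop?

Current floor: 3, direction: down
Requests above: [4, 9, 10]
Requests below: []
Moving down but no requests below → reverse; nearest above is min([4, 9, 10]) = 4

Answer: 4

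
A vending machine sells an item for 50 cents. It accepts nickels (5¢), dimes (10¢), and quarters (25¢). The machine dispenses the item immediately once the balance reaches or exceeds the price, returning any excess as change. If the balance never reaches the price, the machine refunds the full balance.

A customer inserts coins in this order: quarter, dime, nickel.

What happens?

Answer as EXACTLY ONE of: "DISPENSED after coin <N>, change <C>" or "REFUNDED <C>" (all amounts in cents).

Price: 50¢
Coin 1 (quarter, 25¢): balance = 25¢
Coin 2 (dime, 10¢): balance = 35¢
Coin 3 (nickel, 5¢): balance = 40¢
All coins inserted, balance 40¢ < price 50¢ → REFUND 40¢

Answer: REFUNDED 40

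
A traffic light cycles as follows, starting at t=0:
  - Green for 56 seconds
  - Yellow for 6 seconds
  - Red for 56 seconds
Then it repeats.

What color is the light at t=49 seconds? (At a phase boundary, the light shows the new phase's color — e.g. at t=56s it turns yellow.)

Cycle length = 56 + 6 + 56 = 118s
t = 49, phase_t = 49 mod 118 = 49
49 < 56 (green end) → GREEN

Answer: green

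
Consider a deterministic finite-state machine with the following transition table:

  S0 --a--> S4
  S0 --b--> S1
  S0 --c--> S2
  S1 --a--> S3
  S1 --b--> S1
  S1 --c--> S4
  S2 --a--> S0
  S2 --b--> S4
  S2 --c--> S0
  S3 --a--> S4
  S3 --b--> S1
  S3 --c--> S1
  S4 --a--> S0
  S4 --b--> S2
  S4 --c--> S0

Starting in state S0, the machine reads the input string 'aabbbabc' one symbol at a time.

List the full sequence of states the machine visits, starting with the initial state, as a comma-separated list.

Start: S0
  read 'a': S0 --a--> S4
  read 'a': S4 --a--> S0
  read 'b': S0 --b--> S1
  read 'b': S1 --b--> S1
  read 'b': S1 --b--> S1
  read 'a': S1 --a--> S3
  read 'b': S3 --b--> S1
  read 'c': S1 --c--> S4

Answer: S0, S4, S0, S1, S1, S1, S3, S1, S4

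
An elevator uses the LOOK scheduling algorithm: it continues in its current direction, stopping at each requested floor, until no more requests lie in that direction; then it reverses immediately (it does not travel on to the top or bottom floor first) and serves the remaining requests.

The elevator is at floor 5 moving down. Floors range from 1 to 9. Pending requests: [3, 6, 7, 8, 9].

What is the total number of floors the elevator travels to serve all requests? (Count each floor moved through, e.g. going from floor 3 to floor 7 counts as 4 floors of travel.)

Start at floor 5 moving down, LOOK stop order: [3, 6, 7, 8, 9]
  5 → 3: |3-5| = 2, total = 2
  3 → 6: |6-3| = 3, total = 5
  6 → 7: |7-6| = 1, total = 6
  7 → 8: |8-7| = 1, total = 7
  8 → 9: |9-8| = 1, total = 8

Answer: 8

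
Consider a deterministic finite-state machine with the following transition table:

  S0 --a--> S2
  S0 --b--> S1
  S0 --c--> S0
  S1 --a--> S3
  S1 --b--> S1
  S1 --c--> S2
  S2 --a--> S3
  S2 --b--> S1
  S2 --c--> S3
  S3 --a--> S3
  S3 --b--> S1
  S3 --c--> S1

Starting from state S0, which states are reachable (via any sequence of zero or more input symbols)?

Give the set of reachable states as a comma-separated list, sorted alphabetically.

Answer: S0, S1, S2, S3

Derivation:
BFS from S0:
  visit S0: S0--a-->S2 (new), S0--b-->S1 (new), S0--c-->S0 (seen)
  visit S2: S2--a-->S3 (new), S2--b-->S1 (seen), S2--c-->S3 (seen)
  visit S1: S1--a-->S3 (seen), S1--b-->S1 (seen), S1--c-->S2 (seen)
  visit S3: S3--a-->S3 (seen), S3--b-->S1 (seen), S3--c-->S1 (seen)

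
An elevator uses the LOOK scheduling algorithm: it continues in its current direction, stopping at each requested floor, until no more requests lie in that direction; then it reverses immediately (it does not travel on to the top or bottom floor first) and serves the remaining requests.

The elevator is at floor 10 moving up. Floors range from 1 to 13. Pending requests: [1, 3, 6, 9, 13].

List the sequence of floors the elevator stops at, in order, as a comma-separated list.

Current: 10, moving UP
Serve above first (ascending): [13]
Then reverse, serve below (descending): [9, 6, 3, 1]

Answer: 13, 9, 6, 3, 1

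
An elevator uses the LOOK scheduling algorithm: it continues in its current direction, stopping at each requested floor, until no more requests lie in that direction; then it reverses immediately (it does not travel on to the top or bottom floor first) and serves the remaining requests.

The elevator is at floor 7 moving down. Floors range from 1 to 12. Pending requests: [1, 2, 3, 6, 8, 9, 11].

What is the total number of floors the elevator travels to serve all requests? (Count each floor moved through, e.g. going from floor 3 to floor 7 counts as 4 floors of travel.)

Answer: 16

Derivation:
Start at floor 7 moving down, LOOK stop order: [6, 3, 2, 1, 8, 9, 11]
  7 → 6: |6-7| = 1, total = 1
  6 → 3: |3-6| = 3, total = 4
  3 → 2: |2-3| = 1, total = 5
  2 → 1: |1-2| = 1, total = 6
  1 → 8: |8-1| = 7, total = 13
  8 → 9: |9-8| = 1, total = 14
  9 → 11: |11-9| = 2, total = 16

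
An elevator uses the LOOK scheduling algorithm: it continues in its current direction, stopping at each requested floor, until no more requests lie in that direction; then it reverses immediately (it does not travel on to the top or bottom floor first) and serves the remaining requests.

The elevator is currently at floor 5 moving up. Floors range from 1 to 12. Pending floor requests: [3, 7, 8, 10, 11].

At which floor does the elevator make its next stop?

Current floor: 5, direction: up
Requests above: [7, 8, 10, 11]
Requests below: [3]
Moving up and requests lie above → nearest above is min([7, 8, 10, 11]) = 7

Answer: 7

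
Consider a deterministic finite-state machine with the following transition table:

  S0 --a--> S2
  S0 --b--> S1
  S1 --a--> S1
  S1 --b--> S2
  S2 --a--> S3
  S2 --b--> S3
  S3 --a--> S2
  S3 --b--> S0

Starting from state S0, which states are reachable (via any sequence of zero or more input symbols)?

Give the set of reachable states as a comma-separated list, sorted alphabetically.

BFS from S0:
  visit S0: S0--a-->S2 (new), S0--b-->S1 (new)
  visit S2: S2--a-->S3 (new), S2--b-->S3 (seen)
  visit S1: S1--a-->S1 (seen), S1--b-->S2 (seen)
  visit S3: S3--a-->S2 (seen), S3--b-->S0 (seen)

Answer: S0, S1, S2, S3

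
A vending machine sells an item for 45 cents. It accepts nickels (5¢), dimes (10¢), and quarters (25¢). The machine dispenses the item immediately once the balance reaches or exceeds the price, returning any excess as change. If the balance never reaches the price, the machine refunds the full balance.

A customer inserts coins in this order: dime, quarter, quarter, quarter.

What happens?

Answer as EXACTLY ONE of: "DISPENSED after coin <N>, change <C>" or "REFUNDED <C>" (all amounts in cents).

Answer: DISPENSED after coin 3, change 15

Derivation:
Price: 45¢
Coin 1 (dime, 10¢): balance = 10¢
Coin 2 (quarter, 25¢): balance = 35¢
Coin 3 (quarter, 25¢): balance = 60¢
  → balance >= price → DISPENSE, change = 60 - 45 = 15¢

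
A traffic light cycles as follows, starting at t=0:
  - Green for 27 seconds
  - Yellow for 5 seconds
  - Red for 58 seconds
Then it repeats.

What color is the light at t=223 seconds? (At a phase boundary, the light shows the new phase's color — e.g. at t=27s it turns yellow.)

Answer: red

Derivation:
Cycle length = 27 + 5 + 58 = 90s
t = 223, phase_t = 223 mod 90 = 43
43 >= 32 → RED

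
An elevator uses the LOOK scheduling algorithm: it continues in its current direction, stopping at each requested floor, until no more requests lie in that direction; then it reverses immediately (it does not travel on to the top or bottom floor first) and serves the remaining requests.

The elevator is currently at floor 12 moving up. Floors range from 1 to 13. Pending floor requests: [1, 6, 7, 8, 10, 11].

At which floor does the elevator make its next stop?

Current floor: 12, direction: up
Requests above: []
Requests below: [1, 6, 7, 8, 10, 11]
Moving up but no requests above → reverse; nearest below is max([1, 6, 7, 8, 10, 11]) = 11

Answer: 11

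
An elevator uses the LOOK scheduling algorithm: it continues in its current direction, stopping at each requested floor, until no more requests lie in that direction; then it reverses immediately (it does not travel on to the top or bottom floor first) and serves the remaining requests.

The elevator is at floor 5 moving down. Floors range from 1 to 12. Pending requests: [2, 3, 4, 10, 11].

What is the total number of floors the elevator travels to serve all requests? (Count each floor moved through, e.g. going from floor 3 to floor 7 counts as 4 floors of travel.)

Start at floor 5 moving down, LOOK stop order: [4, 3, 2, 10, 11]
  5 → 4: |4-5| = 1, total = 1
  4 → 3: |3-4| = 1, total = 2
  3 → 2: |2-3| = 1, total = 3
  2 → 10: |10-2| = 8, total = 11
  10 → 11: |11-10| = 1, total = 12

Answer: 12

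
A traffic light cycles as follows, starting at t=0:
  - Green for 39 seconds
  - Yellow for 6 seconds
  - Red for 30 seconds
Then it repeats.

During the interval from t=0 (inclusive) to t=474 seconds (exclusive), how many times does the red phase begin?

Cycle = 39+6+30 = 75s
red phase starts at t = k*75 + 45 for k=0,1,2,...
Need k*75+45 < 474 → k < 5.720
k ∈ {0, ..., 5} → 6 starts

Answer: 6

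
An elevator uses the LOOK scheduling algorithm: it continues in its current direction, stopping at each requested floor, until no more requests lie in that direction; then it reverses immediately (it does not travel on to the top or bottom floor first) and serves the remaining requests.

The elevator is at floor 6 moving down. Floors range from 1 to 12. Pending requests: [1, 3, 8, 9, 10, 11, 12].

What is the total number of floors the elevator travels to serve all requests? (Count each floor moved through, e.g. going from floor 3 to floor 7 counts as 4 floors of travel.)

Answer: 16

Derivation:
Start at floor 6 moving down, LOOK stop order: [3, 1, 8, 9, 10, 11, 12]
  6 → 3: |3-6| = 3, total = 3
  3 → 1: |1-3| = 2, total = 5
  1 → 8: |8-1| = 7, total = 12
  8 → 9: |9-8| = 1, total = 13
  9 → 10: |10-9| = 1, total = 14
  10 → 11: |11-10| = 1, total = 15
  11 → 12: |12-11| = 1, total = 16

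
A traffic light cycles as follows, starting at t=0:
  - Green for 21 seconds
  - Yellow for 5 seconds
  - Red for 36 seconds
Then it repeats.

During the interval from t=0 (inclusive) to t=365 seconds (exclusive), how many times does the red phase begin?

Answer: 6

Derivation:
Cycle = 21+5+36 = 62s
red phase starts at t = k*62 + 26 for k=0,1,2,...
Need k*62+26 < 365 → k < 5.468
k ∈ {0, ..., 5} → 6 starts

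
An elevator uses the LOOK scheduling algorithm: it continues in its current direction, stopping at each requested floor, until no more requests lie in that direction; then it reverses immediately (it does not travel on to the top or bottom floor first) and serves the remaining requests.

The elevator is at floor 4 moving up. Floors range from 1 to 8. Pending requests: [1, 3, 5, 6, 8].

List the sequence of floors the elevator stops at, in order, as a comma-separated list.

Current: 4, moving UP
Serve above first (ascending): [5, 6, 8]
Then reverse, serve below (descending): [3, 1]

Answer: 5, 6, 8, 3, 1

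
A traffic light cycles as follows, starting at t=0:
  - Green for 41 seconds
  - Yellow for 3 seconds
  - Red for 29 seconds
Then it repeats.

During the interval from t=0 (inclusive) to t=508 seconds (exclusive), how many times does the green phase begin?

Cycle = 41+3+29 = 73s
green phase starts at t = k*73 + 0 for k=0,1,2,...
Need k*73+0 < 508 → k < 6.959
k ∈ {0, ..., 6} → 7 starts

Answer: 7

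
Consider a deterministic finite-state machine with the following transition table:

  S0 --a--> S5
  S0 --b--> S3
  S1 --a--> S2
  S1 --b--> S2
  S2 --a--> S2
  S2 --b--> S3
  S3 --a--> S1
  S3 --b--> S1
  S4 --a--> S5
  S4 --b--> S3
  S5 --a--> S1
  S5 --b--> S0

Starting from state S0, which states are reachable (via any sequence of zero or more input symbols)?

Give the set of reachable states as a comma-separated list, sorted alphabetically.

BFS from S0:
  visit S0: S0--a-->S5 (new), S0--b-->S3 (new)
  visit S5: S5--a-->S1 (new), S5--b-->S0 (seen)
  visit S3: S3--a-->S1 (seen), S3--b-->S1 (seen)
  visit S1: S1--a-->S2 (new), S1--b-->S2 (seen)
  visit S2: S2--a-->S2 (seen), S2--b-->S3 (seen)

Answer: S0, S1, S2, S3, S5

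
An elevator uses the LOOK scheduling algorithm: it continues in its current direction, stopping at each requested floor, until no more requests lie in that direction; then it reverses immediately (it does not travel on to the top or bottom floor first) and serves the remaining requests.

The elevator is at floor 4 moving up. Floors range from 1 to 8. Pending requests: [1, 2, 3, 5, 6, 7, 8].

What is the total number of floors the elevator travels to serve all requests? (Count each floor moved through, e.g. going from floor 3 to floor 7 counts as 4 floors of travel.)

Answer: 11

Derivation:
Start at floor 4 moving up, LOOK stop order: [5, 6, 7, 8, 3, 2, 1]
  4 → 5: |5-4| = 1, total = 1
  5 → 6: |6-5| = 1, total = 2
  6 → 7: |7-6| = 1, total = 3
  7 → 8: |8-7| = 1, total = 4
  8 → 3: |3-8| = 5, total = 9
  3 → 2: |2-3| = 1, total = 10
  2 → 1: |1-2| = 1, total = 11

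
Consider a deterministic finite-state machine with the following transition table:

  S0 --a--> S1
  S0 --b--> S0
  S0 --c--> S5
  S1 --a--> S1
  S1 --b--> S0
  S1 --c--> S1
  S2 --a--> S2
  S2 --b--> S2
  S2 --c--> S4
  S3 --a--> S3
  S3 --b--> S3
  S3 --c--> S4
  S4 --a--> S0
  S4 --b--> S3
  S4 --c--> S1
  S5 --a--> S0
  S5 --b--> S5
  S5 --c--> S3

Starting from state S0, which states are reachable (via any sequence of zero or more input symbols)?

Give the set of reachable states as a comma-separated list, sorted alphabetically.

Answer: S0, S1, S3, S4, S5

Derivation:
BFS from S0:
  visit S0: S0--a-->S1 (new), S0--b-->S0 (seen), S0--c-->S5 (new)
  visit S1: S1--a-->S1 (seen), S1--b-->S0 (seen), S1--c-->S1 (seen)
  visit S5: S5--a-->S0 (seen), S5--b-->S5 (seen), S5--c-->S3 (new)
  visit S3: S3--a-->S3 (seen), S3--b-->S3 (seen), S3--c-->S4 (new)
  visit S4: S4--a-->S0 (seen), S4--b-->S3 (seen), S4--c-->S1 (seen)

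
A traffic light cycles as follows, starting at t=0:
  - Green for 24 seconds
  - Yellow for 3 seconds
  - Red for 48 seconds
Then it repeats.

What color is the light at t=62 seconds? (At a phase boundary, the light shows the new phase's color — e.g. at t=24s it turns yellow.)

Cycle length = 24 + 3 + 48 = 75s
t = 62, phase_t = 62 mod 75 = 62
62 >= 27 → RED

Answer: red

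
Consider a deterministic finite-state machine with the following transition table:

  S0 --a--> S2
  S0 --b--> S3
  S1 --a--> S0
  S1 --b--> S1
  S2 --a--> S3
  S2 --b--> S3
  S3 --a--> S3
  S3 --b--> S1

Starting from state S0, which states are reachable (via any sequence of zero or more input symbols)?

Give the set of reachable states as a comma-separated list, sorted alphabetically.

BFS from S0:
  visit S0: S0--a-->S2 (new), S0--b-->S3 (new)
  visit S2: S2--a-->S3 (seen), S2--b-->S3 (seen)
  visit S3: S3--a-->S3 (seen), S3--b-->S1 (new)
  visit S1: S1--a-->S0 (seen), S1--b-->S1 (seen)

Answer: S0, S1, S2, S3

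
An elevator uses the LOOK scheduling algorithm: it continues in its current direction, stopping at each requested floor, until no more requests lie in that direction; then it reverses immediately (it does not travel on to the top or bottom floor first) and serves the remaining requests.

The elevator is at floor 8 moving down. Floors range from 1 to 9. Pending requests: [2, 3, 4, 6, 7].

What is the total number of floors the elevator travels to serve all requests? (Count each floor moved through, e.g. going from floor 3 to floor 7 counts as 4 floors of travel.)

Answer: 6

Derivation:
Start at floor 8 moving down, LOOK stop order: [7, 6, 4, 3, 2]
  8 → 7: |7-8| = 1, total = 1
  7 → 6: |6-7| = 1, total = 2
  6 → 4: |4-6| = 2, total = 4
  4 → 3: |3-4| = 1, total = 5
  3 → 2: |2-3| = 1, total = 6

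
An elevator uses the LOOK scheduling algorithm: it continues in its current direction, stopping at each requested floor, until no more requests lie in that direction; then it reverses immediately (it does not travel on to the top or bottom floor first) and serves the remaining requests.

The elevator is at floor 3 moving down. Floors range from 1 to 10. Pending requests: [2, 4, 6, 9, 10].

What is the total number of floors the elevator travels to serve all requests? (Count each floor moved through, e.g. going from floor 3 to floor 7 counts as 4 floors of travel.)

Start at floor 3 moving down, LOOK stop order: [2, 4, 6, 9, 10]
  3 → 2: |2-3| = 1, total = 1
  2 → 4: |4-2| = 2, total = 3
  4 → 6: |6-4| = 2, total = 5
  6 → 9: |9-6| = 3, total = 8
  9 → 10: |10-9| = 1, total = 9

Answer: 9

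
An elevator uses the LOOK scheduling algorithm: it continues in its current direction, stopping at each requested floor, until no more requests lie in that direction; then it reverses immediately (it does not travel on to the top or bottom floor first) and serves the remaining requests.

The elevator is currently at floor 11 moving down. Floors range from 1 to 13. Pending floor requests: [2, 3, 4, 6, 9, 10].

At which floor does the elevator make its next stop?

Current floor: 11, direction: down
Requests above: []
Requests below: [2, 3, 4, 6, 9, 10]
Moving down and requests lie below → nearest below is max([2, 3, 4, 6, 9, 10]) = 10

Answer: 10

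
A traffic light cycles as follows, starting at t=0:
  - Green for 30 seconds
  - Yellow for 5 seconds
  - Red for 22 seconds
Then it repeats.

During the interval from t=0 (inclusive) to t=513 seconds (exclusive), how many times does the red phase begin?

Cycle = 30+5+22 = 57s
red phase starts at t = k*57 + 35 for k=0,1,2,...
Need k*57+35 < 513 → k < 8.386
k ∈ {0, ..., 8} → 9 starts

Answer: 9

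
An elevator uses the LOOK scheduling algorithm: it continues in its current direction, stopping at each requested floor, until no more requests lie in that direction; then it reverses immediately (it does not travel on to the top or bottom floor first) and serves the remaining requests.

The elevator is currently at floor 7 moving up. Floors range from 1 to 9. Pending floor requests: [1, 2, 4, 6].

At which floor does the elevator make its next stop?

Answer: 6

Derivation:
Current floor: 7, direction: up
Requests above: []
Requests below: [1, 2, 4, 6]
Moving up but no requests above → reverse; nearest below is max([1, 2, 4, 6]) = 6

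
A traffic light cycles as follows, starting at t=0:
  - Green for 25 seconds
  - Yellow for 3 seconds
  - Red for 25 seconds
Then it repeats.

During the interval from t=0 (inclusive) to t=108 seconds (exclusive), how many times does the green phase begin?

Cycle = 25+3+25 = 53s
green phase starts at t = k*53 + 0 for k=0,1,2,...
Need k*53+0 < 108 → k < 2.038
k ∈ {0, ..., 2} → 3 starts

Answer: 3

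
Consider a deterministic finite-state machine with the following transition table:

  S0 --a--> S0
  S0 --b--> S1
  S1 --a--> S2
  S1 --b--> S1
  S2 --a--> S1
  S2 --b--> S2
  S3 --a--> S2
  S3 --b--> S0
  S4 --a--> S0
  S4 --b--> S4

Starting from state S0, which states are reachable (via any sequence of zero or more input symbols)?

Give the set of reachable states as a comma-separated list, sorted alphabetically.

Answer: S0, S1, S2

Derivation:
BFS from S0:
  visit S0: S0--a-->S0 (seen), S0--b-->S1 (new)
  visit S1: S1--a-->S2 (new), S1--b-->S1 (seen)
  visit S2: S2--a-->S1 (seen), S2--b-->S2 (seen)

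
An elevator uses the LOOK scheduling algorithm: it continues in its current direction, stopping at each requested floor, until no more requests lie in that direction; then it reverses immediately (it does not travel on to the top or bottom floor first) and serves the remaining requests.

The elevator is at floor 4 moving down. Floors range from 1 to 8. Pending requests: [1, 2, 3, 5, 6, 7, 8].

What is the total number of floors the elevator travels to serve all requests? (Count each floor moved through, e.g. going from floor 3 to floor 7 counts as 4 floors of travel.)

Answer: 10

Derivation:
Start at floor 4 moving down, LOOK stop order: [3, 2, 1, 5, 6, 7, 8]
  4 → 3: |3-4| = 1, total = 1
  3 → 2: |2-3| = 1, total = 2
  2 → 1: |1-2| = 1, total = 3
  1 → 5: |5-1| = 4, total = 7
  5 → 6: |6-5| = 1, total = 8
  6 → 7: |7-6| = 1, total = 9
  7 → 8: |8-7| = 1, total = 10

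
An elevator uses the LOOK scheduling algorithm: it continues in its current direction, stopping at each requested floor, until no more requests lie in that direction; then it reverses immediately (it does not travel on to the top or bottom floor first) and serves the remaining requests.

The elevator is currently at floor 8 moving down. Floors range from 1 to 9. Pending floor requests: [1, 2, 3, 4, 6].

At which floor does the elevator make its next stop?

Current floor: 8, direction: down
Requests above: []
Requests below: [1, 2, 3, 4, 6]
Moving down and requests lie below → nearest below is max([1, 2, 3, 4, 6]) = 6

Answer: 6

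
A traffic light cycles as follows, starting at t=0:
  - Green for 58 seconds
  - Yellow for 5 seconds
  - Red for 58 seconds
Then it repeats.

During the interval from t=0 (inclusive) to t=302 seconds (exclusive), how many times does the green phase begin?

Answer: 3

Derivation:
Cycle = 58+5+58 = 121s
green phase starts at t = k*121 + 0 for k=0,1,2,...
Need k*121+0 < 302 → k < 2.496
k ∈ {0, ..., 2} → 3 starts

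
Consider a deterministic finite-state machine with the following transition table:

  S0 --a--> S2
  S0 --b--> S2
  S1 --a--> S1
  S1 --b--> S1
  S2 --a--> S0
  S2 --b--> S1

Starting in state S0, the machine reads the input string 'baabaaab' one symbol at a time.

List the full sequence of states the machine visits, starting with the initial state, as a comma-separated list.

Start: S0
  read 'b': S0 --b--> S2
  read 'a': S2 --a--> S0
  read 'a': S0 --a--> S2
  read 'b': S2 --b--> S1
  read 'a': S1 --a--> S1
  read 'a': S1 --a--> S1
  read 'a': S1 --a--> S1
  read 'b': S1 --b--> S1

Answer: S0, S2, S0, S2, S1, S1, S1, S1, S1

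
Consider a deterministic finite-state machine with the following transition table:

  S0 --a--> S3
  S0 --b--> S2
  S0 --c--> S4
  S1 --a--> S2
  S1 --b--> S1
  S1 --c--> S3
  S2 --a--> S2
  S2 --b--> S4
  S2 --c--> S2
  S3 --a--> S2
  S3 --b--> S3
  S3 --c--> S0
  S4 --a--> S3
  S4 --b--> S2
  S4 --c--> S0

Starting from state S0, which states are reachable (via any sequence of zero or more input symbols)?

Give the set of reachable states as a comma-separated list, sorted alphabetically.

Answer: S0, S2, S3, S4

Derivation:
BFS from S0:
  visit S0: S0--a-->S3 (new), S0--b-->S2 (new), S0--c-->S4 (new)
  visit S3: S3--a-->S2 (seen), S3--b-->S3 (seen), S3--c-->S0 (seen)
  visit S2: S2--a-->S2 (seen), S2--b-->S4 (seen), S2--c-->S2 (seen)
  visit S4: S4--a-->S3 (seen), S4--b-->S2 (seen), S4--c-->S0 (seen)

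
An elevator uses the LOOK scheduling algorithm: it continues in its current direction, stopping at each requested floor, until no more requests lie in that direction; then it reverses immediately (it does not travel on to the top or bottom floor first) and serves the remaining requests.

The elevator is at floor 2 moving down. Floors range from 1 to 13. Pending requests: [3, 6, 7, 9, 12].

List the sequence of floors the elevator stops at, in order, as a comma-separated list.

Answer: 3, 6, 7, 9, 12

Derivation:
Current: 2, moving DOWN
Serve below first (descending): []
Then reverse, serve above (ascending): [3, 6, 7, 9, 12]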